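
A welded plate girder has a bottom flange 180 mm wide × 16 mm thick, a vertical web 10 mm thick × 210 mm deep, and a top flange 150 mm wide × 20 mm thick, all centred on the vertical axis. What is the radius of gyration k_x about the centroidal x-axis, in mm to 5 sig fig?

k_x ≈ 102.77 mm

Decompose the section into non-overlapping parts with the origin at the bottom-left of its bounding rectangle.
Bottom plate: 180 × 16, A = 2 880 mm², y = 8 mm, Ī = 61 440 mm⁴.
Web plate: 10 × 210, A = 2 100 mm², y = 121 mm, Ī = 7 717 500 mm⁴.
Top plate: 150 × 20, A = 3 000 mm², y = 236 mm, Ī = 100 000 mm⁴.
Centroid: ȳ = ΣA·y / ΣA = 123.4511 mm.
Transfer each piece to the centroidal x-axis using Ī + A·d² with d = y − 123.4511:
  bottom plate: d = -115.4511 mm → contributes +38 448 853 mm⁴
  web plate: d = -2.451128 mm → contributes +7 730 117 mm⁴
  top plate: d = 112.5489 mm → contributes +38 101 746 mm⁴
Total I = 84 280 716 mm⁴.
Radius of gyration: k = √(I/A) = √(84 280 716 / 7 980) = 102.7691 mm.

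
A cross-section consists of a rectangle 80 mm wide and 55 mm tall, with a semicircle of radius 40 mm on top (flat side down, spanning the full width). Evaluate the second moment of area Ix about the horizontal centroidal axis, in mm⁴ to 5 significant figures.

Ix ≈ 4.5544 × 10⁶ mm⁴

Split into non-overlapping primitives; take the origin at the lower-left of the bounding box.
Rectangular body: 80 × 55, A = 4 400 mm², y = 27.5 mm, Ī = 1 109 167 mm⁴.
Semicircular cap: semicircle r = 40, A = 2513.274 mm², y = 71.97653 mm, Ī = 280977.8 mm⁴.
Centroid: ȳ = ΣA·y / ΣA = 43.66914 mm.
Transfer each piece to the horizontal centroidal axis using Ī + A·d² with d = y − 43.66914:
  rectangular body: d = -16.16914 mm → contributes +2 259 508 mm⁴
  semicircular cap: d = 28.30739 mm → contributes +2 294 885 mm⁴
Total I = 4 554 392 mm⁴.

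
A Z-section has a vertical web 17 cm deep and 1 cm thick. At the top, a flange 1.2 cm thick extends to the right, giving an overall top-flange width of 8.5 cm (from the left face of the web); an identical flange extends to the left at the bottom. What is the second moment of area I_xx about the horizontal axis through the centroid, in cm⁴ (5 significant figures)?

Treat the section as a set of non-overlapping primitives; coordinates are from the bounding-box lower-left.
Web: 1 × 17, A = 17 cm², y = 8.5 cm, Ī = 409.4167 cm⁴.
Top flange (beyond web): 7.5 × 1.2, A = 9 cm², y = 16.4 cm, Ī = 1.08 cm⁴.
Bottom flange (beyond web): 7.5 × 1.2, A = 9 cm², y = 0.6 cm, Ī = 1.08 cm⁴.
Centroid: ȳ = ΣA·y / ΣA = 8.5 cm.
Transfer each piece to the horizontal axis through the centroid using Ī + A·d² with d = y − 8.5:
  web: d = 0 cm → contributes +409.4167 cm⁴
  top flange (beyond web): d = 7.9 cm → contributes +562.77 cm⁴
  bottom flange (beyond web): d = -7.9 cm → contributes +562.77 cm⁴
Total I = 1534.957 cm⁴.

I_xx ≈ 1535.0 cm⁴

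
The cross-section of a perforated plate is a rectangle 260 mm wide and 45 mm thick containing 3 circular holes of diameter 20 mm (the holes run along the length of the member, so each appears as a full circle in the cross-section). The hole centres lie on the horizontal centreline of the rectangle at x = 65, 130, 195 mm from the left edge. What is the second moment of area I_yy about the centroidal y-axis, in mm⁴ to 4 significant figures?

Split into non-overlapping primitives; take the origin at the lower-left of the bounding box.
Plate: 260 × 45, A = 11 700 mm², x = 130 mm, Ī = 65 910 000 mm⁴.
Hole 1 (subtracted): ⌀20, A = 314.159 mm², x = 65 mm, Ī = 7853.98 mm⁴.
Hole 2 (subtracted): ⌀20, A = 314.159 mm², x = 130 mm, Ī = 7853.98 mm⁴.
Hole 3 (subtracted): ⌀20, A = 314.159 mm², x = 195 mm, Ī = 7853.98 mm⁴.
By symmetry the centroid is at mid-width, x̄ = 130 mm.
Transfer each piece to the centroidal y-axis using Ī + A·d² with d = x − 130:
  plate: d = 0 mm → contributes +65 910 000 mm⁴
  hole 1: d = -65 mm → contributes −1 335 177 mm⁴
  hole 2: d = 0 mm → contributes −7853.98 mm⁴
  hole 3: d = 65 mm → contributes −1 335 177 mm⁴
Total I = 63 231 792 mm⁴.

I_yy ≈ 6.323 × 10⁷ mm⁴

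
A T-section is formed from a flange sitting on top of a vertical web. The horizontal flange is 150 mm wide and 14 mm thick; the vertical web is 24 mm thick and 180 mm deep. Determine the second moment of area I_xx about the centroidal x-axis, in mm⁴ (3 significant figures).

I_xx ≈ 2.50 × 10⁷ mm⁴

Decompose the section into non-overlapping parts with the origin at the bottom-left of its bounding rectangle.
Flange: 150 × 14, A = 2 100 mm², y = 187 mm, Ī = 34 300 mm⁴.
Web: 24 × 180, A = 4 320 mm², y = 90 mm, Ī = 11 664 000 mm⁴.
Centroid: ȳ = ΣA·y / ΣA = 121.73 mm.
Transfer each piece to the centroidal x-axis using Ī + A·d² with d = y − 121.73:
  flange: d = 65.271 mm → contributes +8 980 945 mm⁴
  web: d = -31.729 mm → contributes +16 013 063 mm⁴
Total I = 24 994 008 mm⁴.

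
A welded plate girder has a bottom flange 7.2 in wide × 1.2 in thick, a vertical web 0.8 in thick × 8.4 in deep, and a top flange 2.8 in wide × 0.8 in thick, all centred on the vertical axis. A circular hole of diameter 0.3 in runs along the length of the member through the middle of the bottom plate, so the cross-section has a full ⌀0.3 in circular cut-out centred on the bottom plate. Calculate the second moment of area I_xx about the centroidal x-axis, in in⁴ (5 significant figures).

Split into non-overlapping primitives; take the origin at the lower-left of the bounding box.
Bottom plate: 7.2 × 1.2, A = 8.64 in², y = 0.6 in, Ī = 1.0368 in⁴.
Web plate: 0.8 × 8.4, A = 6.72 in², y = 5.4 in, Ī = 39.5136 in⁴.
Top plate: 2.8 × 0.8, A = 2.24 in², y = 10 in, Ī = 0.1194667 in⁴.
Hole (subtracted): ⌀0.3, A = 0.07068583 in², y = 0.6 in, Ī = 0.0003976078 in⁴.
Centroid: ȳ = ΣA·y / ΣA = 3.641306 in.
Transfer each piece to the centroidal x-axis using Ī + A·d² with d = y − 3.641306:
  bottom plate: d = -3.041306 in → contributes +80.95282 in⁴
  web plate: d = 1.758694 in → contributes +60.2986 in⁴
  top plate: d = 6.358694 in → contributes +90.68938 in⁴
  hole: d = -3.041306 in → contributes −0.654209 in⁴
Total I = 231.2866 in⁴.

I_xx ≈ 231.29 in⁴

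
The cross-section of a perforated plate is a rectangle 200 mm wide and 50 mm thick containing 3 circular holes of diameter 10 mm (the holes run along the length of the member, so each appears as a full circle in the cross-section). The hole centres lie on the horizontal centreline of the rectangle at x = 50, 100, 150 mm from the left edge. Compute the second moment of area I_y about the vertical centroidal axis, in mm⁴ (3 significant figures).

I_y ≈ 3.29 × 10⁷ mm⁴

Treat the section as a set of non-overlapping primitives; coordinates are from the bounding-box lower-left.
Plate: 200 × 50, A = 10 000 mm², x = 100 mm, Ī = 33 333 333 mm⁴.
Hole 1 (subtracted): ⌀10, A = 78.54 mm², x = 50 mm, Ī = 490.87 mm⁴.
Hole 2 (subtracted): ⌀10, A = 78.54 mm², x = 100 mm, Ī = 490.87 mm⁴.
Hole 3 (subtracted): ⌀10, A = 78.54 mm², x = 150 mm, Ī = 490.87 mm⁴.
By symmetry the centroid is at mid-width, x̄ = 100 mm.
Transfer each piece to the vertical centroidal axis using Ī + A·d² with d = x − 100:
  plate: d = 0 mm → contributes +33 333 333 mm⁴
  hole 1: d = -50 mm → contributes −196 840 mm⁴
  hole 2: d = 0 mm → contributes −490.87 mm⁴
  hole 3: d = 50 mm → contributes −196 840 mm⁴
Total I = 32 939 162 mm⁴.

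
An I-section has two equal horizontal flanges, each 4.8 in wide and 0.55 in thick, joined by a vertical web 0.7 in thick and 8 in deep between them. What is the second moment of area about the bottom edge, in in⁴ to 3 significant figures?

I_base ≈ 352 in⁴

Treat the section as a set of non-overlapping primitives; coordinates are from the bounding-box lower-left.
Bottom flange: 4.8 × 0.55, A = 2.64 in², y = 0.275 in, Ī = 0.06655 in⁴.
Web: 0.7 × 8, A = 5.6 in², y = 4.55 in, Ī = 29.867 in⁴.
Top flange: 4.8 × 0.55, A = 2.64 in², y = 8.825 in, Ī = 0.06655 in⁴.
Transfer each piece to the bottom edge using Ī + A·d² with d = y − 0:
  bottom flange: d = 0.275 in → contributes +0.2662 in⁴
  web: d = 4.55 in → contributes +145.8 in⁴
  top flange: d = 8.825 in → contributes +205.67 in⁴
Total I = 351.74 in⁴.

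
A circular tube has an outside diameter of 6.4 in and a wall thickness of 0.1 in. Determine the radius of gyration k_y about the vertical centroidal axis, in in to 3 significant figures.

k_y ≈ 2.23 in

Split into non-overlapping primitives; take the origin at the lower-left of the bounding box.
Outer circle: ⌀6.4, A = 32.17 in², x = 3.2 in, Ī = 82.355 in⁴.
Bore (subtracted): ⌀6.2, A = 30.191 in², x = 3.2 in, Ī = 72.533 in⁴.
By symmetry the centroid is at mid-width, x̄ = 3.2 in.
All pieces are centred on the vertical centroidal axis, so I = ΣĪ (holes subtracted) = 9.8218 in⁴.
Radius of gyration: k = √(I/A) = √(9.8218 / 1.9792) = 2.2277 in.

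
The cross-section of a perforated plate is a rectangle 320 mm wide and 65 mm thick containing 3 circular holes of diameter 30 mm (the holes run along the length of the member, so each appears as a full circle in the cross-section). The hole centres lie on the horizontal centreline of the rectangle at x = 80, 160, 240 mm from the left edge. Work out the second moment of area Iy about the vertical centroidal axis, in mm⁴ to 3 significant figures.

Iy ≈ 1.68 × 10⁸ mm⁴

Treat the section as a set of non-overlapping primitives; coordinates are from the bounding-box lower-left.
Plate: 320 × 65, A = 20 800 mm², x = 160 mm, Ī = 177 493 333 mm⁴.
Hole 1 (subtracted): ⌀30, A = 706.86 mm², x = 80 mm, Ī = 39 761 mm⁴.
Hole 2 (subtracted): ⌀30, A = 706.86 mm², x = 160 mm, Ī = 39 761 mm⁴.
Hole 3 (subtracted): ⌀30, A = 706.86 mm², x = 240 mm, Ī = 39 761 mm⁴.
By symmetry the centroid is at mid-width, x̄ = 160 mm.
Transfer each piece to the vertical centroidal axis using Ī + A·d² with d = x − 160:
  plate: d = 0 mm → contributes +177 493 333 mm⁴
  hole 1: d = -80 mm → contributes −4 563 654 mm⁴
  hole 2: d = 0 mm → contributes −39 761 mm⁴
  hole 3: d = 80 mm → contributes −4 563 654 mm⁴
Total I = 168 326 264 mm⁴.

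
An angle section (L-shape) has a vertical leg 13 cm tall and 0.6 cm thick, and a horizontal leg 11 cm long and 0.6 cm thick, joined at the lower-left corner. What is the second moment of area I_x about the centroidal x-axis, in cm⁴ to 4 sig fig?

I_x ≈ 243.3 cm⁴

Break the section into simple shapes (no overlaps), measuring from the bottom-left corner of the bounding box.
Vertical leg: 0.6 × 13, A = 7.8 cm², y = 6.5 cm, Ī = 109.85 cm⁴.
Horizontal leg (remainder): 10.4 × 0.6, A = 6.24 cm², y = 0.3 cm, Ī = 0.1872 cm⁴.
Centroid: ȳ = ΣA·y / ΣA = 3.74444 cm.
Transfer each piece to the centroidal x-axis using Ī + A·d² with d = y − 3.74444:
  vertical leg: d = 2.75556 cm → contributes +169.076 cm⁴
  horizontal leg (remainder): d = -3.44444 cm → contributes +74.2198 cm⁴
Total I = 243.296 cm⁴.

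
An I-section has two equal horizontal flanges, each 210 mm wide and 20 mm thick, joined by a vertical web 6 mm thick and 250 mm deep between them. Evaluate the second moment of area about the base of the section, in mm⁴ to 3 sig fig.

I_base ≈ 3.69 × 10⁸ mm⁴

Break the section into simple shapes (no overlaps), measuring from the bottom-left corner of the bounding box.
Bottom flange: 210 × 20, A = 4 200 mm², y = 10 mm, Ī = 140 000 mm⁴.
Web: 6 × 250, A = 1 500 mm², y = 145 mm, Ī = 7 812 500 mm⁴.
Top flange: 210 × 20, A = 4 200 mm², y = 280 mm, Ī = 140 000 mm⁴.
Transfer each piece to the base of the section using Ī + A·d² with d = y − 0:
  bottom flange: d = 10 mm → contributes +560 000 mm⁴
  web: d = 145 mm → contributes +39 350 000 mm⁴
  top flange: d = 280 mm → contributes +329 420 000 mm⁴
Total I = 369 330 000 mm⁴.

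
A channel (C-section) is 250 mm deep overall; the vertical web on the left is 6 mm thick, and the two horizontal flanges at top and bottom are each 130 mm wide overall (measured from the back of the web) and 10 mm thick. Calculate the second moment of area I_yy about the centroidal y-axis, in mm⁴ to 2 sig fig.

Treat the section as a set of non-overlapping primitives; coordinates are from the bounding-box lower-left.
Web: 6 × 250, A = 1 500 mm², x = 3 mm, Ī = 4 500 mm⁴.
Top flange (beyond web): 124 × 10, A = 1 240 mm², x = 68 mm, Ī = 1 588 853 mm⁴.
Bottom flange (beyond web): 124 × 10, A = 1 240 mm², x = 68 mm, Ī = 1 588 853 mm⁴.
Centroid: x̄ = ΣA·x / ΣA = 43.5 mm.
Transfer each piece to the centroidal y-axis using Ī + A·d² with d = x − 43.5:
  web: d = -40.5 mm → contributes +2 465 180 mm⁴
  top flange (beyond web): d = 24.5 mm → contributes +2 333 011 mm⁴
  bottom flange (beyond web): d = 24.5 mm → contributes +2 333 011 mm⁴
Total I = 7 131 202 mm⁴.

I_yy ≈ 7.1 × 10⁶ mm⁴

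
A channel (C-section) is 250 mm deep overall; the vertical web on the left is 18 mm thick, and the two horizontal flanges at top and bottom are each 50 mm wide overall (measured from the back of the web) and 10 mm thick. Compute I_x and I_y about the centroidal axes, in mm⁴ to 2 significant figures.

Break the section into simple shapes (no overlaps), measuring from the bottom-left corner of the bounding box.
Web: 18 × 250, A = 4 500 mm², y = 125 mm, Ī = 23 437 500 mm⁴.
Top flange (beyond web): 32 × 10, A = 320 mm², y = 245 mm, Ī = 2 667 mm⁴.
Bottom flange (beyond web): 32 × 10, A = 320 mm², y = 5 mm, Ī = 2 667 mm⁴.
By symmetry the centroid is at mid-height, ȳ = 125 mm.
Transfer each piece to the centroidal x-axis using Ī + A·d² with d = y − 125:
  web: d = 0 mm → contributes +23 437 500 mm⁴
  top flange (beyond web): d = 120 mm → contributes +4 610 667 mm⁴
  bottom flange (beyond web): d = -120 mm → contributes +4 610 667 mm⁴
Total I = 32 658 833 mm⁴.
For the y-axis: x̄ = 12.11 mm.
Repeating about the centroidal y-axis gives I_y = 526 308 mm⁴.

I_x ≈ 3.3 × 10⁷ mm⁴, I_y ≈ 5.3 × 10⁵ mm⁴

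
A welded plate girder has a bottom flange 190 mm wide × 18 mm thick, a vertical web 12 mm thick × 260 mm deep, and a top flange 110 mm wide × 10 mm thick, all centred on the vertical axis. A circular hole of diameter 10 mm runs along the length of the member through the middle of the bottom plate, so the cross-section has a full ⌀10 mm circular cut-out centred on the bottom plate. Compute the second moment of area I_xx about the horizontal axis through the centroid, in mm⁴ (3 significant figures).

I_xx ≈ 8.91 × 10⁷ mm⁴

Split into non-overlapping primitives; take the origin at the lower-left of the bounding box.
Bottom plate: 190 × 18, A = 3 420 mm², y = 9 mm, Ī = 92 340 mm⁴.
Web plate: 12 × 260, A = 3 120 mm², y = 148 mm, Ī = 17 576 000 mm⁴.
Top plate: 110 × 10, A = 1 100 mm², y = 283 mm, Ī = 9166.7 mm⁴.
Hole (subtracted): ⌀10, A = 78.54 mm², y = 9 mm, Ī = 490.87 mm⁴.
Centroid: ȳ = ΣA·y / ΣA = 106.21 mm.
Transfer each piece to the horizontal axis through the centroid using Ī + A·d² with d = y − 106.21:
  bottom plate: d = -97.214 mm → contributes +32 413 280 mm⁴
  web plate: d = 41.786 mm → contributes +23 023 731 mm⁴
  top plate: d = 176.79 mm → contributes +34 387 775 mm⁴
  hole: d = -97.214 mm → contributes −742 737 mm⁴
Total I = 89 082 048 mm⁴.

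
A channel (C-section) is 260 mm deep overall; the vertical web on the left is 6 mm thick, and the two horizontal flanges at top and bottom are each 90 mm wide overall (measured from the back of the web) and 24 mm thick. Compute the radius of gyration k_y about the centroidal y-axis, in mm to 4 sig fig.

k_y ≈ 28.85 mm

Decompose the section into non-overlapping parts with the origin at the bottom-left of its bounding rectangle.
Web: 6 × 260, A = 1 560 mm², x = 3 mm, Ī = 4 680 mm⁴.
Top flange (beyond web): 84 × 24, A = 2 016 mm², x = 48 mm, Ī = 1 185 408 mm⁴.
Bottom flange (beyond web): 84 × 24, A = 2 016 mm², x = 48 mm, Ī = 1 185 408 mm⁴.
Centroid: x̄ = ΣA·x / ΣA = 35.4464 mm.
Transfer each piece to the centroidal y-axis using Ī + A·d² with d = x − 35.4464:
  web: d = -32.4464 mm → contributes +1 646 995 mm⁴
  top flange (beyond web): d = 12.5536 mm → contributes +1 503 118 mm⁴
  bottom flange (beyond web): d = 12.5536 mm → contributes +1 503 118 mm⁴
Total I = 4 653 230 mm⁴.
Radius of gyration: k = √(I/A) = √(4 653 230 / 5 592) = 28.8465 mm.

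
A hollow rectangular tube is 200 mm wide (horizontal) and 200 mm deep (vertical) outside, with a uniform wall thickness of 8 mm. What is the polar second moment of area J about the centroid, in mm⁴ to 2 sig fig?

Treat the section as a set of non-overlapping primitives; coordinates are from the bounding-box lower-left.
Outer rectangle: 200 × 200, A = 40 000 mm², y = 100 mm, Ī = 133 333 333 mm⁴.
Inner void (subtracted): 184 × 184, A = 33 856 mm², y = 100 mm, Ī = 95 519 061 mm⁴.
By symmetry the centroid is at mid-height, ȳ = 100 mm.
All pieces are centred on the centroidal x-axis, so I = ΣĪ (holes subtracted) = 37 814 272 mm⁴.
Repeating about the centroidal y-axis gives I_y = 37 814 272 mm⁴.
Polar second moment: J = I_x + I_y = 75 628 544 mm⁴.

J ≈ 7.6 × 10⁷ mm⁴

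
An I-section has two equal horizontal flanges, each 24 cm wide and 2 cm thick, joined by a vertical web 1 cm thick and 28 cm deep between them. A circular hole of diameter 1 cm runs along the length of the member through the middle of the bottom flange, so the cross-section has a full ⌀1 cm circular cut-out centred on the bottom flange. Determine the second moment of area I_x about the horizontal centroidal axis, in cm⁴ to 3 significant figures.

I_x ≈ 2.33 × 10⁴ cm⁴

Decompose the section into non-overlapping parts with the origin at the bottom-left of its bounding rectangle.
Bottom flange: 24 × 2, A = 48 cm², y = 1 cm, Ī = 16 cm⁴.
Web: 1 × 28, A = 28 cm², y = 16 cm, Ī = 1829.3 cm⁴.
Top flange: 24 × 2, A = 48 cm², y = 31 cm, Ī = 16 cm⁴.
Hole (subtracted): ⌀1, A = 0.7854 cm², y = 1 cm, Ī = 0.049087 cm⁴.
Centroid: ȳ = ΣA·y / ΣA = 16.096 cm.
Transfer each piece to the horizontal centroidal axis using Ī + A·d² with d = y − 16.096:
  bottom flange: d = -15.096 cm → contributes +10 954 cm⁴
  web: d = -0.095613 cm → contributes +1829.6 cm⁴
  top flange: d = 14.904 cm → contributes +10 679 cm⁴
  hole: d = -15.096 cm → contributes −179.02 cm⁴
Total I = 23 283 cm⁴.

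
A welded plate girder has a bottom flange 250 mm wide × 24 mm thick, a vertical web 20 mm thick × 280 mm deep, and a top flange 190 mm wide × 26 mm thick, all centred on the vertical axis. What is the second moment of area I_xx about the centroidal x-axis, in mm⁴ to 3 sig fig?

Break the section into simple shapes (no overlaps), measuring from the bottom-left corner of the bounding box.
Bottom plate: 250 × 24, A = 6 000 mm², y = 12 mm, Ī = 288 000 mm⁴.
Web plate: 20 × 280, A = 5 600 mm², y = 164 mm, Ī = 36 586 667 mm⁴.
Top plate: 190 × 26, A = 4 940 mm², y = 317 mm, Ī = 278 287 mm⁴.
Centroid: ȳ = ΣA·y / ΣA = 154.56 mm.
Transfer each piece to the centroidal x-axis using Ī + A·d² with d = y − 154.56:
  bottom plate: d = -142.56 mm → contributes +122 223 736 mm⁴
  web plate: d = 9.4426 mm → contributes +37 085 974 mm⁴
  top plate: d = 162.44 mm → contributes +130 632 964 mm⁴
Total I = 289 942 674 mm⁴.

I_xx ≈ 2.90 × 10⁸ mm⁴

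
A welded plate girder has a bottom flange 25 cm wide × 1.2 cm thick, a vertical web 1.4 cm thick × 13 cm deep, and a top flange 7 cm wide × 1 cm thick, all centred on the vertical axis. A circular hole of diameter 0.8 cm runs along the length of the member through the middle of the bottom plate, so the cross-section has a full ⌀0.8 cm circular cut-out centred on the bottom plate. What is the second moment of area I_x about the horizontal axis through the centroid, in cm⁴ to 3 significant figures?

Treat the section as a set of non-overlapping primitives; coordinates are from the bounding-box lower-left.
Bottom plate: 25 × 1.2, A = 30 cm², y = 0.6 cm, Ī = 3.6 cm⁴.
Web plate: 1.4 × 13, A = 18.2 cm², y = 7.7 cm, Ī = 256.32 cm⁴.
Top plate: 7 × 1, A = 7 cm², y = 14.7 cm, Ī = 0.58333 cm⁴.
Hole (subtracted): ⌀0.8, A = 0.50265 cm², y = 0.6 cm, Ī = 0.020106 cm⁴.
Centroid: ȳ = ΣA·y / ΣA = 4.7669 cm.
Transfer each piece to the horizontal axis through the centroid using Ī + A·d² with d = y − 4.7669:
  bottom plate: d = -4.1669 cm → contributes +524.5 cm⁴
  web plate: d = 2.9331 cm → contributes +412.89 cm⁴
  top plate: d = 9.9331 cm → contributes +691.24 cm⁴
  hole: d = -4.1669 cm → contributes −8.7479 cm⁴
Total I = 1619.9 cm⁴.

I_x ≈ 1620 cm⁴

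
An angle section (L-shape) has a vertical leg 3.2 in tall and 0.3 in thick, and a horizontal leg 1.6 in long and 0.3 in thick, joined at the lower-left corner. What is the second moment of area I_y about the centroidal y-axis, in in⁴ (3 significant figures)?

Break the section into simple shapes (no overlaps), measuring from the bottom-left corner of the bounding box.
Vertical leg: 0.3 × 3.2, A = 0.96 in², x = 0.15 in, Ī = 0.0072 in⁴.
Horizontal leg (remainder): 1.3 × 0.3, A = 0.39 in², x = 0.95 in, Ī = 0.054925 in⁴.
Centroid: x̄ = ΣA·x / ΣA = 0.38111 in.
Transfer each piece to the centroidal y-axis using Ī + A·d² with d = x − 0.38111:
  vertical leg: d = -0.23111 in → contributes +0.058476 in⁴
  horizontal leg (remainder): d = 0.56889 in → contributes +0.18114 in⁴
Total I = 0.23962 in⁴.

I_y ≈ 0.240 in⁴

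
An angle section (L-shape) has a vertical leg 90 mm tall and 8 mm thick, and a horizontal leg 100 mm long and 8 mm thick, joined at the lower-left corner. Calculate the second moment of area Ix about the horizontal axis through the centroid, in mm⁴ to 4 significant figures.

Treat the section as a set of non-overlapping primitives; coordinates are from the bounding-box lower-left.
Vertical leg: 8 × 90, A = 720 mm², y = 45 mm, Ī = 486 000 mm⁴.
Horizontal leg (remainder): 92 × 8, A = 736 mm², y = 4 mm, Ī = 3925.33 mm⁴.
Centroid: ȳ = ΣA·y / ΣA = 24.2747 mm.
Transfer each piece to the horizontal axis through the centroid using Ī + A·d² with d = y − 24.2747:
  vertical leg: d = 20.7253 mm → contributes +795 267 mm⁴
  horizontal leg (remainder): d = -20.2747 mm → contributes +306 469 mm⁴
Total I = 1 101 735 mm⁴.

Ix ≈ 1.102 × 10⁶ mm⁴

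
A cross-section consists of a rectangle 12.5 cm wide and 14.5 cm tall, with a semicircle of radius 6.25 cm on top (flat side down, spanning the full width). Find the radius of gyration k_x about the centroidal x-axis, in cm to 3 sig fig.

k_x ≈ 5.68 cm

Treat the section as a set of non-overlapping primitives; coordinates are from the bounding-box lower-left.
Rectangular body: 12.5 × 14.5, A = 181.25 cm², y = 7.25 cm, Ī = 3175.7 cm⁴.
Semicircular cap: semicircle r = 6.25, A = 61.359 cm², y = 17.153 cm, Ī = 167.48 cm⁴.
Centroid: ȳ = ΣA·y / ΣA = 9.7545 cm.
Transfer each piece to the centroidal x-axis using Ī + A·d² with d = y − 9.7545:
  rectangular body: d = -2.5045 cm → contributes +4312.5 cm⁴
  semicircular cap: d = 7.3981 cm → contributes +3525.8 cm⁴
Total I = 7838.3 cm⁴.
Radius of gyration: k = √(I/A) = √(7838.3 / 242.61) = 5.684 cm.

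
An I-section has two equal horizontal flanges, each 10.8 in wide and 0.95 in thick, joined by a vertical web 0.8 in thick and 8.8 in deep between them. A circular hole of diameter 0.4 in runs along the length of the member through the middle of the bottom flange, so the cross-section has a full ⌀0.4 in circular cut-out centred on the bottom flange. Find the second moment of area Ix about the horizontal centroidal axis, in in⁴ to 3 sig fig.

Ix ≈ 532 in⁴

Split into non-overlapping primitives; take the origin at the lower-left of the bounding box.
Bottom flange: 10.8 × 0.95, A = 10.26 in², y = 0.475 in, Ī = 0.77164 in⁴.
Web: 0.8 × 8.8, A = 7.04 in², y = 5.35 in, Ī = 45.431 in⁴.
Top flange: 10.8 × 0.95, A = 10.26 in², y = 10.225 in, Ī = 0.77164 in⁴.
Hole (subtracted): ⌀0.4, A = 0.12566 in², y = 0.475 in, Ī = 0.0012566 in⁴.
Centroid: ȳ = ΣA·y / ΣA = 5.3723 in.
Transfer each piece to the horizontal centroidal axis using Ī + A·d² with d = y − 5.3723:
  bottom flange: d = -4.8973 in → contributes +246.85 in⁴
  web: d = -0.02233 in → contributes +45.435 in⁴
  top flange: d = 4.8527 in → contributes +242.38 in⁴
  hole: d = -4.8973 in → contributes −3.0152 in⁴
Total I = 531.64 in⁴.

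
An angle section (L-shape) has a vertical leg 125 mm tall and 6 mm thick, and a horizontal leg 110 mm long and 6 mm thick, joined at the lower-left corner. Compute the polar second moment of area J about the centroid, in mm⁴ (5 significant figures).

J ≈ 3.7793 × 10⁶ mm⁴

Break the section into simple shapes (no overlaps), measuring from the bottom-left corner of the bounding box.
Vertical leg: 6 × 125, A = 750 mm², y = 62.5 mm, Ī = 976562.5 mm⁴.
Horizontal leg (remainder): 104 × 6, A = 624 mm², y = 3 mm, Ī = 1 872 mm⁴.
Centroid: ȳ = ΣA·y / ΣA = 35.47817 mm.
Transfer each piece to the centroidal x-axis using Ī + A·d² with d = y − 35.47817:
  vertical leg: d = 27.02183 mm → contributes +1 524 197 mm⁴
  horizontal leg (remainder): d = -32.47817 mm → contributes +660086.7 mm⁴
Total I = 2 184 284 mm⁴.
For the y-axis: x̄ = 27.97817 mm.
Repeating about the centroidal y-axis gives I_y = 1 595 031 mm⁴.
Polar second moment: J = I_x + I_y = 3 779 315 mm⁴.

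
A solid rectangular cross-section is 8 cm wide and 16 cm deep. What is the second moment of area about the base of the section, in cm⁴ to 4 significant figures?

The section: 8 × 16, A = 128 cm², y = 8 cm, Ī = 2730.67 cm⁴.
Transfer it to a horizontal axis along the bottom face using Ī + A·d² with d = y − 0:
  the section: d = 8 cm → contributes +10922.7 cm⁴
Total I = 10922.7 cm⁴.

I_base ≈ 1.092 × 10⁴ cm⁴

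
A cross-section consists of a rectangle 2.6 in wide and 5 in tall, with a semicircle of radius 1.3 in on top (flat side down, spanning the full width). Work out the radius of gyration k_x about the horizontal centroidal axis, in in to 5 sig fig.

k_x ≈ 1.7497 in

Treat the section as a set of non-overlapping primitives; coordinates are from the bounding-box lower-left.
Rectangular body: 2.6 × 5, A = 13 in², y = 2.5 in, Ī = 27.08333 in⁴.
Semicircular cap: semicircle r = 1.3, A = 2.654646 in², y = 5.551737 in, Ī = 0.3134769 in⁴.
Centroid: ȳ = ΣA·y / ΣA = 3.0175 in.
Transfer each piece to the horizontal centroidal axis using Ī + A·d² with d = y − 3.0175:
  rectangular body: d = -0.5175001 in → contributes +30.56482 in⁴
  semicircular cap: d = 2.534237 in → contributes +17.36256 in⁴
Total I = 47.92738 in⁴.
Radius of gyration: k = √(I/A) = √(47.92738 / 15.65465) = 1.749727 in.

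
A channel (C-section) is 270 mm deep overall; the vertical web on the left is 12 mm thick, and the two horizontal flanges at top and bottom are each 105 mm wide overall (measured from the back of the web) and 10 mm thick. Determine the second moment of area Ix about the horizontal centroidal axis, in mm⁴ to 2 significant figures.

Ix ≈ 5.1 × 10⁷ mm⁴

Treat the section as a set of non-overlapping primitives; coordinates are from the bounding-box lower-left.
Web: 12 × 270, A = 3 240 mm², y = 135 mm, Ī = 19 683 000 mm⁴.
Top flange (beyond web): 93 × 10, A = 930 mm², y = 265 mm, Ī = 7 750 mm⁴.
Bottom flange (beyond web): 93 × 10, A = 930 mm², y = 5 mm, Ī = 7 750 mm⁴.
By symmetry the centroid is at mid-height, ȳ = 135 mm.
Transfer each piece to the horizontal centroidal axis using Ī + A·d² with d = y − 135:
  web: d = 0 mm → contributes +19 683 000 mm⁴
  top flange (beyond web): d = 130 mm → contributes +15 724 750 mm⁴
  bottom flange (beyond web): d = -130 mm → contributes +15 724 750 mm⁴
Total I = 51 132 500 mm⁴.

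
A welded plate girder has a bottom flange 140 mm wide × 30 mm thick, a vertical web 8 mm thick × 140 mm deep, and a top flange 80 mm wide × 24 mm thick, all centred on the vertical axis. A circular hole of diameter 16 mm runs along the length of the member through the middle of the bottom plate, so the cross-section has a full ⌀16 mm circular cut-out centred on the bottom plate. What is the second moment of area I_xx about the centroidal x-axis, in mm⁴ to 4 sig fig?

I_xx ≈ 3.931 × 10⁷ mm⁴

Break the section into simple shapes (no overlaps), measuring from the bottom-left corner of the bounding box.
Bottom plate: 140 × 30, A = 4 200 mm², y = 15 mm, Ī = 315 000 mm⁴.
Web plate: 8 × 140, A = 1 120 mm², y = 100 mm, Ī = 1 829 333 mm⁴.
Top plate: 80 × 24, A = 1 920 mm², y = 182 mm, Ī = 92 160 mm⁴.
Hole (subtracted): ⌀16, A = 201.062 mm², y = 15 mm, Ī = 3216.99 mm⁴.
Centroid: ȳ = ΣA·y / ΣA = 74.0771 mm.
Transfer each piece to the centroidal x-axis using Ī + A·d² with d = y − 74.0771:
  bottom plate: d = -59.0771 mm → contributes +14 973 432 mm⁴
  web plate: d = 25.9229 mm → contributes +2 581 970 mm⁴
  top plate: d = 107.923 mm → contributes +22 455 079 mm⁴
  hole: d = -59.0771 mm → contributes −704 944 mm⁴
Total I = 39 305 538 mm⁴.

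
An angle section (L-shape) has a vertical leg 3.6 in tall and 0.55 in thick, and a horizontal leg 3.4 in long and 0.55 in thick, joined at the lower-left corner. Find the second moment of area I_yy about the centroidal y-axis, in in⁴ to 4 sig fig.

Split into non-overlapping primitives; take the origin at the lower-left of the bounding box.
Vertical leg: 0.55 × 3.6, A = 1.98 in², x = 0.275 in, Ī = 0.0499125 in⁴.
Horizontal leg (remainder): 2.85 × 0.55, A = 1.5675 in², x = 1.975 in, Ī = 1.061 in⁴.
Centroid: x̄ = ΣA·x / ΣA = 1.02616 in.
Transfer each piece to the centroidal y-axis using Ī + A·d² with d = x − 1.02616:
  vertical leg: d = -0.751163 in → contributes +1.16712 in⁴
  horizontal leg (remainder): d = 0.948837 in → contributes +2.47221 in⁴
Total I = 3.63933 in⁴.

I_yy ≈ 3.639 in⁴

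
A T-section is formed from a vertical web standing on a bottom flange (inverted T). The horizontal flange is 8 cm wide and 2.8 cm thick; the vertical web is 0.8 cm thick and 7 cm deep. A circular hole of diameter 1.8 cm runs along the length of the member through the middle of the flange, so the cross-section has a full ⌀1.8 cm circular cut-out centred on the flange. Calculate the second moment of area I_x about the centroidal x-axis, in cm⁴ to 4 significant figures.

Treat the section as a set of non-overlapping primitives; coordinates are from the bounding-box lower-left.
Flange: 8 × 2.8, A = 22.4 cm², y = 1.4 cm, Ī = 14.6347 cm⁴.
Web: 0.8 × 7, A = 5.6 cm², y = 6.3 cm, Ī = 22.8667 cm⁴.
Hole (subtracted): ⌀1.8, A = 2.54469 cm², y = 1.4 cm, Ī = 0.5153 cm⁴.
Centroid: ȳ = ΣA·y / ΣA = 2.47797 cm.
Transfer each piece to the centroidal x-axis using Ī + A·d² with d = y − 2.47797:
  flange: d = -1.07797 cm → contributes +40.6638 cm⁴
  web: d = 3.82203 cm → contributes +104.671 cm⁴
  hole: d = -1.07797 cm → contributes −3.47227 cm⁴
Total I = 141.863 cm⁴.

I_x ≈ 141.9 cm⁴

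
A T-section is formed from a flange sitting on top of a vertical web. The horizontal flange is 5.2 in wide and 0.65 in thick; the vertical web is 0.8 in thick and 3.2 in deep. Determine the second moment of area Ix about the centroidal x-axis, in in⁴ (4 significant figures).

Ix ≈ 7.702 in⁴

Decompose the section into non-overlapping parts with the origin at the bottom-left of its bounding rectangle.
Flange: 5.2 × 0.65, A = 3.38 in², y = 3.525 in, Ī = 0.119004 in⁴.
Web: 0.8 × 3.2, A = 2.56 in², y = 1.6 in, Ī = 2.18453 in⁴.
Centroid: ȳ = ΣA·y / ΣA = 2.69537 in.
Transfer each piece to the centroidal x-axis using Ī + A·d² with d = y − 2.69537:
  flange: d = 0.82963 in → contributes +2.44541 in⁴
  web: d = -1.09537 in → contributes +5.25611 in⁴
Total I = 7.70152 in⁴.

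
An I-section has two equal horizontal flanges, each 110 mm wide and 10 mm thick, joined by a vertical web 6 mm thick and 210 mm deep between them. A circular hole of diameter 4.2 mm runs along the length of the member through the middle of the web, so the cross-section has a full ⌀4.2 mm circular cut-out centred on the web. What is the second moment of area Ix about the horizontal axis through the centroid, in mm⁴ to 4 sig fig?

Ix ≈ 3.127 × 10⁷ mm⁴

Treat the section as a set of non-overlapping primitives; coordinates are from the bounding-box lower-left.
Bottom flange: 110 × 10, A = 1 100 mm², y = 5 mm, Ī = 9166.67 mm⁴.
Web: 6 × 210, A = 1 260 mm², y = 115 mm, Ī = 4 630 500 mm⁴.
Top flange: 110 × 10, A = 1 100 mm², y = 225 mm, Ī = 9166.67 mm⁴.
Hole (subtracted): ⌀4.2, A = 13.8544 mm², y = 115 mm, Ī = 15.2745 mm⁴.
By symmetry the centroid is at mid-height, ȳ = 115 mm.
Transfer each piece to the horizontal axis through the centroid using Ī + A·d² with d = y − 115:
  bottom flange: d = -110 mm → contributes +13 319 167 mm⁴
  web: d = 0 mm → contributes +4 630 500 mm⁴
  top flange: d = 110 mm → contributes +13 319 167 mm⁴
  hole: d = 0 mm → contributes −15.2745 mm⁴
Total I = 31 268 818 mm⁴.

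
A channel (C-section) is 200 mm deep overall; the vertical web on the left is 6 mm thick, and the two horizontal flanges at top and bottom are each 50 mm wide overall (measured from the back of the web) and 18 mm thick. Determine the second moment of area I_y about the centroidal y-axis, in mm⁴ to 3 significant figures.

Treat the section as a set of non-overlapping primitives; coordinates are from the bounding-box lower-left.
Web: 6 × 200, A = 1 200 mm², x = 3 mm, Ī = 3 600 mm⁴.
Top flange (beyond web): 44 × 18, A = 792 mm², x = 28 mm, Ī = 127 776 mm⁴.
Bottom flange (beyond web): 44 × 18, A = 792 mm², x = 28 mm, Ī = 127 776 mm⁴.
Centroid: x̄ = ΣA·x / ΣA = 17.224 mm.
Transfer each piece to the centroidal y-axis using Ī + A·d² with d = x − 17.224:
  web: d = -14.224 mm → contributes +246 391 mm⁴
  top flange (beyond web): d = 10.776 mm → contributes +219 742 mm⁴
  bottom flange (beyond web): d = 10.776 mm → contributes +219 742 mm⁴
Total I = 685 876 mm⁴.

I_y ≈ 6.86 × 10⁵ mm⁴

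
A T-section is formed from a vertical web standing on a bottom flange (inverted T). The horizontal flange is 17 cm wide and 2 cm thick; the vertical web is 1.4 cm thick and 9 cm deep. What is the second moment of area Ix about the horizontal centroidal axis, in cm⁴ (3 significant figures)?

Decompose the section into non-overlapping parts with the origin at the bottom-left of its bounding rectangle.
Flange: 17 × 2, A = 34 cm², y = 1 cm, Ī = 11.333 cm⁴.
Web: 1.4 × 9, A = 12.6 cm², y = 6.5 cm, Ī = 85.05 cm⁴.
Centroid: ȳ = ΣA·y / ΣA = 2.4871 cm.
Transfer each piece to the horizontal centroidal axis using Ī + A·d² with d = y − 2.4871:
  flange: d = -1.4871 cm → contributes +86.526 cm⁴
  web: d = 4.0129 cm → contributes +287.95 cm⁴
Total I = 374.48 cm⁴.

Ix ≈ 374 cm⁴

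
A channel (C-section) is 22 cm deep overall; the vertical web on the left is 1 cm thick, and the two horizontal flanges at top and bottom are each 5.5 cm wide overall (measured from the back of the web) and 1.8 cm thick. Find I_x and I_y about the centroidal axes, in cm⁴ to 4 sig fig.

I_x ≈ 2544 cm⁴, I_y ≈ 99.73 cm⁴

Split into non-overlapping primitives; take the origin at the lower-left of the bounding box.
Web: 1 × 22, A = 22 cm², y = 11 cm, Ī = 887.333 cm⁴.
Top flange (beyond web): 4.5 × 1.8, A = 8.1 cm², y = 21.1 cm, Ī = 2.187 cm⁴.
Bottom flange (beyond web): 4.5 × 1.8, A = 8.1 cm², y = 0.9 cm, Ī = 2.187 cm⁴.
By symmetry the centroid is at mid-height, ȳ = 11 cm.
Transfer each piece to the centroidal x-axis using Ī + A·d² with d = y − 11:
  web: d = 0 cm → contributes +887.333 cm⁴
  top flange (beyond web): d = 10.1 cm → contributes +828.468 cm⁴
  bottom flange (beyond web): d = -10.1 cm → contributes +828.468 cm⁴
Total I = 2544.27 cm⁴.
For the y-axis: x̄ = 1.66623 cm.
Repeating about the centroidal y-axis gives I_y = 99.7278 cm⁴.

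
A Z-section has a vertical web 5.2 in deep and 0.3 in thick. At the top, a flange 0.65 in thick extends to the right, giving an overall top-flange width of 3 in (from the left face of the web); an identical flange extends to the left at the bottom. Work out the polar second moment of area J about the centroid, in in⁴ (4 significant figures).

Break the section into simple shapes (no overlaps), measuring from the bottom-left corner of the bounding box.
Web: 0.3 × 5.2, A = 1.56 in², y = 2.6 in, Ī = 3.5152 in⁴.
Top flange (beyond web): 2.7 × 0.65, A = 1.755 in², y = 4.875 in, Ī = 0.0617906 in⁴.
Bottom flange (beyond web): 2.7 × 0.65, A = 1.755 in², y = 0.325 in, Ī = 0.0617906 in⁴.
Centroid: ȳ = ΣA·y / ΣA = 2.6 in.
Transfer each piece to the centroidal x-axis using Ī + A·d² with d = y − 2.6:
  web: d = 0 in → contributes +3.5152 in⁴
  top flange (beyond web): d = 2.275 in → contributes +9.14501 in⁴
  bottom flange (beyond web): d = -2.275 in → contributes +9.14501 in⁴
Total I = 21.8052 in⁴.
For the y-axis: x̄ = 2.85 in.
Repeating about the centroidal y-axis gives I_y = 10.0415 in⁴.
Polar second moment: J = I_x + I_y = 31.8468 in⁴.

J ≈ 31.85 in⁴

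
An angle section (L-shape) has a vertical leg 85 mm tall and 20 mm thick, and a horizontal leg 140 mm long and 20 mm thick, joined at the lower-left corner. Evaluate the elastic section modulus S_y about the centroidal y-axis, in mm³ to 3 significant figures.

Decompose the section into non-overlapping parts with the origin at the bottom-left of its bounding rectangle.
Vertical leg: 20 × 85, A = 1 700 mm², x = 10 mm, Ī = 56 667 mm⁴.
Horizontal leg (remainder): 120 × 20, A = 2 400 mm², x = 80 mm, Ī = 2 880 000 mm⁴.
Centroid: x̄ = ΣA·x / ΣA = 50.976 mm.
Transfer each piece to the centroidal y-axis using Ī + A·d² with d = x − 50.976:
  vertical leg: d = -40.976 mm → contributes +2 910 968 mm⁴
  horizontal leg (remainder): d = 29.024 mm → contributes +4 901 797 mm⁴
Total I = 7 812 764 mm⁴.
Extreme fibre distance c = 89.024 mm; S = I/c = 87 760 mm³.

S_y ≈ 8.78 × 10⁴ mm³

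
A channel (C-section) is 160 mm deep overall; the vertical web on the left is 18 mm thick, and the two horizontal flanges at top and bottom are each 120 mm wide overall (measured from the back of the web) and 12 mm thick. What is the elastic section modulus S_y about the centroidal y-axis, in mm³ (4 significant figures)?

S_y ≈ 8.347 × 10⁴ mm³

Split into non-overlapping primitives; take the origin at the lower-left of the bounding box.
Web: 18 × 160, A = 2 880 mm², x = 9 mm, Ī = 77 760 mm⁴.
Top flange (beyond web): 102 × 12, A = 1 224 mm², x = 69 mm, Ī = 1 061 208 mm⁴.
Bottom flange (beyond web): 102 × 12, A = 1 224 mm², x = 69 mm, Ī = 1 061 208 mm⁴.
Centroid: x̄ = ΣA·x / ΣA = 36.5676 mm.
Transfer each piece to the centroidal y-axis using Ī + A·d² with d = x − 36.5676:
  web: d = -27.5676 mm → contributes +2 266 476 mm⁴
  top flange (beyond web): d = 32.4324 mm → contributes +2 348 688 mm⁴
  bottom flange (beyond web): d = 32.4324 mm → contributes +2 348 688 mm⁴
Total I = 6 963 852 mm⁴.
Extreme fibre distance c = 83.4324 mm; S = I/c = 83 467 mm³.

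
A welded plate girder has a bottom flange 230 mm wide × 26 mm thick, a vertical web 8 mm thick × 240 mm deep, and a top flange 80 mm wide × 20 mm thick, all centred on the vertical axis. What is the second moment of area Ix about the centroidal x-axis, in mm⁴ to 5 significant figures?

Ix ≈ 1.0611 × 10⁸ mm⁴

Split into non-overlapping primitives; take the origin at the lower-left of the bounding box.
Bottom plate: 230 × 26, A = 5 980 mm², y = 13 mm, Ī = 336873.3 mm⁴.
Web plate: 8 × 240, A = 1 920 mm², y = 146 mm, Ī = 9 216 000 mm⁴.
Top plate: 80 × 20, A = 1 600 mm², y = 276 mm, Ī = 53333.33 mm⁴.
Centroid: ȳ = ΣA·y / ΣA = 84.17474 mm.
Transfer each piece to the centroidal x-axis using Ī + A·d² with d = y − 84.17474:
  bottom plate: d = -71.17474 mm → contributes +30 630 615 mm⁴
  web plate: d = 61.82526 mm → contributes +16 554 937 mm⁴
  top plate: d = 191.8253 mm → contributes +58 928 424 mm⁴
Total I = 106 113 977 mm⁴.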